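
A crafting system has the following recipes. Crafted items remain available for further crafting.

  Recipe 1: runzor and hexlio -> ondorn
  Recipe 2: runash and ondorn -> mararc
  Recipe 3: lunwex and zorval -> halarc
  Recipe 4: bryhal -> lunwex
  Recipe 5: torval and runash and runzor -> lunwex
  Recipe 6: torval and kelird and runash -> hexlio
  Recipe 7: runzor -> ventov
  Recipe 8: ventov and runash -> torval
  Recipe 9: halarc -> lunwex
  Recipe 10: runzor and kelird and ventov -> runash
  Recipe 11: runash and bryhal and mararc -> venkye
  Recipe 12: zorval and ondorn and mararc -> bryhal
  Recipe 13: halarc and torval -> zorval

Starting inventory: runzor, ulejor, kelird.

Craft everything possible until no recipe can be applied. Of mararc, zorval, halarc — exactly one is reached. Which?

mararc

runzor -> ventov (Recipe 7).
runzor and kelird and ventov -> runash (Recipe 10).
Using Recipe 8, ventov and runash make torval.
Using Recipe 6, torval, kelird, and runash make hexlio.
Using Recipe 1, runzor and hexlio make ondorn.
Using Recipe 2, runash and ondorn make mararc.
halarc would need lunwex and zorval (Recipe 3), but zorval is never obtained. zorval would need halarc and torval (Recipe 13), but halarc is never obtained.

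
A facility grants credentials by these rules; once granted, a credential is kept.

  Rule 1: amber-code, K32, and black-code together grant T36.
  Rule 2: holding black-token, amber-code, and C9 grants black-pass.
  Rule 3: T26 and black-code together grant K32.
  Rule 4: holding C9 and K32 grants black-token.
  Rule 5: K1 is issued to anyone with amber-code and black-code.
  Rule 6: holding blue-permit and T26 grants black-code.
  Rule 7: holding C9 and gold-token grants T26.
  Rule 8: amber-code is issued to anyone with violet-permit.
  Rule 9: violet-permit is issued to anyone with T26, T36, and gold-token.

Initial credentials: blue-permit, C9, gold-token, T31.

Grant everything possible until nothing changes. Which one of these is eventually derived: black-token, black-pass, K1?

Holding C9 and gold-token grants T26 (Rule 7).
Holding blue-permit and T26 grants black-code (Rule 6).
Holding T26 and black-code grants K32 (Rule 3).
Holding C9 and K32 grants black-token (Rule 4).
K1 would need amber-code and black-code (Rule 5), but amber-code is never granted. black-pass would need black-token, amber-code, and C9 (Rule 2), but amber-code is never granted.

black-token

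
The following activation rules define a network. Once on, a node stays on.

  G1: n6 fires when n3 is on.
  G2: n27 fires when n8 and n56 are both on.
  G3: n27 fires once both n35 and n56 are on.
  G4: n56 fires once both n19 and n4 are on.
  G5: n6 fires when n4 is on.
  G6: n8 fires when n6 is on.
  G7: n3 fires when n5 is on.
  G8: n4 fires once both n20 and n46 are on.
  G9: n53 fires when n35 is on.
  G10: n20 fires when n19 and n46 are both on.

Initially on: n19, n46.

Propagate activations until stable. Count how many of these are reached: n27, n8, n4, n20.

n19 and n46 are on, so n20 fires (G10).
G8: n20 and n46 on → n4 on.
n4 is on, so n6 fires (G5).
G4: n19 and n4 on → n56 on.
n6 is on, so n8 fires (G6).
n8 and n56 are on, so n27 fires (G2).
n27: reached.
n8: reached.
n4: reached.
n20: reached.
All 4 are reached.

4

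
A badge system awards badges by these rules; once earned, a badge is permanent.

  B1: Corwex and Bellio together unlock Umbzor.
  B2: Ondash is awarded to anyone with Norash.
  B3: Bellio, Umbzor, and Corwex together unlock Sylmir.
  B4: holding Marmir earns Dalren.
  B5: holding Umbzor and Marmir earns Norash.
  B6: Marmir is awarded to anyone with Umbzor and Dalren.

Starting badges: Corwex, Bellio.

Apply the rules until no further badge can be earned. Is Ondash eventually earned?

No

Ondash would need Norash (B2), but Norash is never earned.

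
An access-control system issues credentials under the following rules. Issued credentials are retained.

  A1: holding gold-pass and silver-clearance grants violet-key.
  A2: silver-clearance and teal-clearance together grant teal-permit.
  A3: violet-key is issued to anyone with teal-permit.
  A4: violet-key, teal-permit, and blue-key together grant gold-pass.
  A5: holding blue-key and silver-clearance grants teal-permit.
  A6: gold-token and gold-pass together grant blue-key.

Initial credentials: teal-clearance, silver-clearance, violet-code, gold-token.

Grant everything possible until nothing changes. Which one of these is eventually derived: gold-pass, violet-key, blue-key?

violet-key

Holding silver-clearance and teal-clearance grants teal-permit (A2).
Holding teal-permit grants violet-key (A3).
gold-pass would need violet-key, teal-permit, and blue-key (A4), but blue-key is never granted. blue-key would need gold-token and gold-pass (A6), but gold-pass is never granted.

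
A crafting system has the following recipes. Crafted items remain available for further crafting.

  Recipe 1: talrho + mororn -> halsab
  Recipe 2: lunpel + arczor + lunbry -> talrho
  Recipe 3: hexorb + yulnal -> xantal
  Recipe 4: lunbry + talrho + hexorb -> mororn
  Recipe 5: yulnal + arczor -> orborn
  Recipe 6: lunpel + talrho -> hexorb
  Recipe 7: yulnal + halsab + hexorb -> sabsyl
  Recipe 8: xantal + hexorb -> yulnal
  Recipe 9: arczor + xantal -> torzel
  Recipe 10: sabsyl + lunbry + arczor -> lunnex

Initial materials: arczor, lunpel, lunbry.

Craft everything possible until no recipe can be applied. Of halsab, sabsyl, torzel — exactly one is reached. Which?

halsab

lunpel + arczor + lunbry -> talrho (Recipe 2).
Using Recipe 6, lunpel and talrho make hexorb.
Using Recipe 4, lunbry, talrho, and hexorb make mororn.
talrho + mororn -> halsab (Recipe 1).
torzel would need arczor and xantal (Recipe 9), but xantal is never obtained. sabsyl would need yulnal, halsab, and hexorb (Recipe 7), but yulnal is never obtained.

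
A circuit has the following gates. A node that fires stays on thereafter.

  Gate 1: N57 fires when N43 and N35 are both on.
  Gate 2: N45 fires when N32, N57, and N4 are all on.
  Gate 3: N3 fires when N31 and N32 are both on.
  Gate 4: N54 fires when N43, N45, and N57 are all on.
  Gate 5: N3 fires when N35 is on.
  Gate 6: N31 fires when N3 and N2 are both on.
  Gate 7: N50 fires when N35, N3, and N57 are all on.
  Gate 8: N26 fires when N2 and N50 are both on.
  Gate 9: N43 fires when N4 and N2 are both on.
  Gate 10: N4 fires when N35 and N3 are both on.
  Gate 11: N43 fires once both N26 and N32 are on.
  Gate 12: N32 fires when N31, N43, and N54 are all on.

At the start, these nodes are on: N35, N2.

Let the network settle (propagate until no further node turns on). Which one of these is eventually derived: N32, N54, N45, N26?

N35 is on, so N3 fires (Gate 5).
N35 and N3 are on, so N4 fires (Gate 10).
Gate 9: N4 and N2 on → N43 on.
Gate 1: N43 and N35 on → N57 on.
Gate 7: N35, N3, and N57 on → N50 on.
N2 and N50 are on, so N26 fires (Gate 8).
N32 would need N31, N43, and N54 (Gate 12), but N54 never turns on. N54 would need N43, N45, and N57 (Gate 4), but N45 never turns on. N45 would need N32, N57, and N4 (Gate 2), but N32 never turns on.

N26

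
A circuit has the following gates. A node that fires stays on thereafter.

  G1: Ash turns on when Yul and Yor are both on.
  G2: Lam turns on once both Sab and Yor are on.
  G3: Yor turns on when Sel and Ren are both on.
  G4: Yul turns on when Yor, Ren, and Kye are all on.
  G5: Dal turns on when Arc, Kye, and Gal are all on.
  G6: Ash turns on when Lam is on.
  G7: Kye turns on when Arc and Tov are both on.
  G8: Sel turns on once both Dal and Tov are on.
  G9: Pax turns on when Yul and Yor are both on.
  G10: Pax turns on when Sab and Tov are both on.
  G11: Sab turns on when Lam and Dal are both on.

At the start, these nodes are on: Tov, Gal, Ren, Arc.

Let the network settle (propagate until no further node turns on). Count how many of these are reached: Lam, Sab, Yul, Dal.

2

G7: Arc and Tov on → Kye on.
G5: Arc, Kye, and Gal on → Dal on.
G8: Dal and Tov on → Sel on.
G3: Sel and Ren on → Yor on.
G4: Yor, Ren, and Kye on → Yul on.
Lam would need Sab and Yor (G2), but Sab never turns on.
Sab would need Lam and Dal (G11), but Lam never turns on.
Yul: reached.
Dal: reached.
Reached: Yul and Dal — 2 of the 4.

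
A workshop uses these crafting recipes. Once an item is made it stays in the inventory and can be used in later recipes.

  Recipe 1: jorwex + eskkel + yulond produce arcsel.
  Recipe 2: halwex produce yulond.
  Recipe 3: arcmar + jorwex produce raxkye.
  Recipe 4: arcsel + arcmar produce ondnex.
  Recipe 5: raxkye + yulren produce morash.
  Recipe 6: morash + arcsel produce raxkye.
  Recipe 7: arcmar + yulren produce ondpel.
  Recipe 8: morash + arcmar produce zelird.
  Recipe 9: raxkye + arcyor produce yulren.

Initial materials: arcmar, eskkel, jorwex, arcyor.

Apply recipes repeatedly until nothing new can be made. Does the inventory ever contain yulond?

yulond would need halwex (Recipe 2), but halwex is never obtained.

No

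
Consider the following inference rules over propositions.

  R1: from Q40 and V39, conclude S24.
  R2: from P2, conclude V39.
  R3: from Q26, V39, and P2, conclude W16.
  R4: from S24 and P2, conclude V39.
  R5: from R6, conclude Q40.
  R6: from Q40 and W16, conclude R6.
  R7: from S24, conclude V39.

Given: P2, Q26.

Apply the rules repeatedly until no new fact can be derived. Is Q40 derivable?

No

Q40 would need R6 (R5), but R6 is never established.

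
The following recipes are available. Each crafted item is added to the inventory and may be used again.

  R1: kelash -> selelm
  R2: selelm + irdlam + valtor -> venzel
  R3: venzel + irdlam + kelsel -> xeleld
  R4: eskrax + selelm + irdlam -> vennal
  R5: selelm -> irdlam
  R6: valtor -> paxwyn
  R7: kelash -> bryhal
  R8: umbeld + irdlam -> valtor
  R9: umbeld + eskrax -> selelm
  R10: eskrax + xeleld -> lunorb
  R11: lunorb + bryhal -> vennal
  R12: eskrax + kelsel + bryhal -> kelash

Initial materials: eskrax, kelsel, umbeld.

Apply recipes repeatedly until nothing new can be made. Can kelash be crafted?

No

kelash would need eskrax, kelsel, and bryhal (R12), but bryhal is never obtained.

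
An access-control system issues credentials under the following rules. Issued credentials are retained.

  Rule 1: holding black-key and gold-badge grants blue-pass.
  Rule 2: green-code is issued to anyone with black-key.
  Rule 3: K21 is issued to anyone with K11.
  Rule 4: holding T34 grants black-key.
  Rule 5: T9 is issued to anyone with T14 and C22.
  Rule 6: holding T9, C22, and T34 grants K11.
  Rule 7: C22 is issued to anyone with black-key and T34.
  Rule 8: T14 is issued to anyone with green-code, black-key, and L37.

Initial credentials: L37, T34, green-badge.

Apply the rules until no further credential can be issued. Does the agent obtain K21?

Yes

Holding T34 grants black-key (Rule 4).
Holding black-key and T34 grants C22 (Rule 7).
Holding black-key grants green-code (Rule 2).
Holding green-code, black-key, and L37 grants T14 (Rule 8).
Holding T14 and C22 grants T9 (Rule 5).
Holding T9, C22, and T34 grants K11 (Rule 6).
Holding K11 grants K21 (Rule 3).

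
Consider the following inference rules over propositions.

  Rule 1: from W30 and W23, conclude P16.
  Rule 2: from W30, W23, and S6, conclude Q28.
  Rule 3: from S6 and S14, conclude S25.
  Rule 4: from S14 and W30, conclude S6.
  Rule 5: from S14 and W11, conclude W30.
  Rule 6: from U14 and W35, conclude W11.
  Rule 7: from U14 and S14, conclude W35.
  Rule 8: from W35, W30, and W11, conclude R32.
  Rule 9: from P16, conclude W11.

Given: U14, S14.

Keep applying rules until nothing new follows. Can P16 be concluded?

No

P16 would need W30 and W23 (Rule 1), but W23 is never established.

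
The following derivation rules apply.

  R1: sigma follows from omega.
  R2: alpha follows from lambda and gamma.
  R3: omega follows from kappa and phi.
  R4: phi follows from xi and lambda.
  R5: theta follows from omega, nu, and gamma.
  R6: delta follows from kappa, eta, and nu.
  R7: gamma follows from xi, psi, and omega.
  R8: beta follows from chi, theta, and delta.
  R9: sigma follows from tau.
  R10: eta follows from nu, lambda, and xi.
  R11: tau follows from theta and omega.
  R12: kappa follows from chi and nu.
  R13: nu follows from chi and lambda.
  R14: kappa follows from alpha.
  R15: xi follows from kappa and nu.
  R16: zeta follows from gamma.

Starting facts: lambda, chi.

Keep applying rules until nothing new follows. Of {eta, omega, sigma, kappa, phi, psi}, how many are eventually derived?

5

chi and lambda hold, so nu follows (R13).
From chi and nu, R12 gives kappa.
kappa and nu hold, so xi follows (R15).
xi and lambda hold, so phi follows (R4).
nu, lambda, and xi hold, so eta follows (R10).
From kappa and phi, R3 gives omega.
omega holds, so sigma follows (R1).
eta: reached.
omega: reached.
sigma: reached.
kappa: reached.
phi: reached.
No rule produces psi, and it is not given.
Reached: eta, omega, sigma, kappa, and phi — 5 of the 6.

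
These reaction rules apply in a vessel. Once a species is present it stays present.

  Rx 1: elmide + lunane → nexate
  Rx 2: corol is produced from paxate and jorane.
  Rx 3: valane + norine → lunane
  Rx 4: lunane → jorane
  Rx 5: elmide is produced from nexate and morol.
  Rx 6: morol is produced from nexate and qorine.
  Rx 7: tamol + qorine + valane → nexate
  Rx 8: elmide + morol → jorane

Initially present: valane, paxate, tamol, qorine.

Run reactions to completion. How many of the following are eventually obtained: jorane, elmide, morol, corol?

4

tamol, qorine, and valane present → nexate forms (Rx 7).
nexate and qorine present → morol forms (Rx 6).
nexate and morol present → elmide forms (Rx 5).
elmide and morol present → jorane forms (Rx 8).
paxate and jorane present → corol forms (Rx 2).
jorane: reached.
elmide: reached.
morol: reached.
corol: reached.
All 4 are reached.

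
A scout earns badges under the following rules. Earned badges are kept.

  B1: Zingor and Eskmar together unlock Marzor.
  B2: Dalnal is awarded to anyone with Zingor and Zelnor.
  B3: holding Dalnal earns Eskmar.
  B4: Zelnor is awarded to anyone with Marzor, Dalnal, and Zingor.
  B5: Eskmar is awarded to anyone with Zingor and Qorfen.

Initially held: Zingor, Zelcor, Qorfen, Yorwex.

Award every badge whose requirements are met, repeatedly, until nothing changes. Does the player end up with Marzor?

Yes

With Zingor and Qorfen, Eskmar is earned (B5).
With Zingor and Eskmar, Marzor is earned (B1).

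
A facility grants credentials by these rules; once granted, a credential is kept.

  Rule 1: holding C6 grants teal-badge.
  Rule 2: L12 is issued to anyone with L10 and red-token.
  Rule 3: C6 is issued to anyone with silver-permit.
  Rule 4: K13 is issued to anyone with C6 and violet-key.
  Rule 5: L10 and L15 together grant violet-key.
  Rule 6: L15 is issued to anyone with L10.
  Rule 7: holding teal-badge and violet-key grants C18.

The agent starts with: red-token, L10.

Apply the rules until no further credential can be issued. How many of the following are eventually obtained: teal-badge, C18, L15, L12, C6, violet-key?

Holding L10 and red-token grants L12 (Rule 2).
Holding L10 grants L15 (Rule 6).
Holding L10 and L15 grants violet-key (Rule 5).
teal-badge would need C6 (Rule 1), but C6 is never granted.
C18 would need teal-badge and violet-key (Rule 7), but teal-badge is never granted.
L15: reached.
L12: reached.
C6 would need silver-permit (Rule 3), but silver-permit is never granted.
violet-key: reached.
Reached: L15, L12, and violet-key — 3 of the 6.

3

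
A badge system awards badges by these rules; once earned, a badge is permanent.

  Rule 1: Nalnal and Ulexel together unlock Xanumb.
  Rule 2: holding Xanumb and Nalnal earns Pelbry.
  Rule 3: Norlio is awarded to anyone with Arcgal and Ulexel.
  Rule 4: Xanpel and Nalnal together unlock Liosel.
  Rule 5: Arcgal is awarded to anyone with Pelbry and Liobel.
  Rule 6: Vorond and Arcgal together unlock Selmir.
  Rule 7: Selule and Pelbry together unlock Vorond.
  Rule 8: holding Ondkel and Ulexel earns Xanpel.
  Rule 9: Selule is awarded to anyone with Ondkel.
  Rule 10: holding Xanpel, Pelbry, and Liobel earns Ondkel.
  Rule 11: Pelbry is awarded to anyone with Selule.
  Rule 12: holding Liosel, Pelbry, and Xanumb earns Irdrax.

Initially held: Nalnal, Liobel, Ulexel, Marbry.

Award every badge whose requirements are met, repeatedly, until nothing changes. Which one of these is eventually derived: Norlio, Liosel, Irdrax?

With Nalnal and Ulexel, Xanumb is earned (Rule 1).
With Xanumb and Nalnal, Pelbry is earned (Rule 2).
With Pelbry and Liobel, Arcgal is earned (Rule 5).
With Arcgal and Ulexel, Norlio is earned (Rule 3).
Irdrax would need Liosel, Pelbry, and Xanumb (Rule 12), but Liosel is never earned. Liosel would need Xanpel and Nalnal (Rule 4), but Xanpel is never earned.

Norlio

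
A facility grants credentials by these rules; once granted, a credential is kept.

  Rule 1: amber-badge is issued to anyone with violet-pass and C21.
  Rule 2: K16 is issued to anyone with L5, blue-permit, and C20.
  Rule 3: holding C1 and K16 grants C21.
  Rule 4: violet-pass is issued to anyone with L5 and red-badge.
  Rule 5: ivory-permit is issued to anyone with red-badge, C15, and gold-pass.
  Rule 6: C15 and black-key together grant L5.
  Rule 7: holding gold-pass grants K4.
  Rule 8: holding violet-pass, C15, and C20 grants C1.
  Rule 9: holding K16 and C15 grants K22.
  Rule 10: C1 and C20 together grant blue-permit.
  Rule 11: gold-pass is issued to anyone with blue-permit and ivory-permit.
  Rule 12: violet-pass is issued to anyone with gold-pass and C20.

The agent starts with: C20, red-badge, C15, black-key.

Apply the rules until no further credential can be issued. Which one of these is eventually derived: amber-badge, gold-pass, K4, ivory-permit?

Holding C15 and black-key grants L5 (Rule 6).
Holding L5 and red-badge grants violet-pass (Rule 4).
Holding violet-pass, C15, and C20 grants C1 (Rule 8).
Holding C1 and C20 grants blue-permit (Rule 10).
Holding L5, blue-permit, and C20 grants K16 (Rule 2).
Holding C1 and K16 grants C21 (Rule 3).
Holding violet-pass and C21 grants amber-badge (Rule 1).
gold-pass would need blue-permit and ivory-permit (Rule 11), but ivory-permit is never granted. ivory-permit would need red-badge, C15, and gold-pass (Rule 5), but gold-pass is never granted. K4 would need gold-pass (Rule 7), but gold-pass is never granted.

amber-badge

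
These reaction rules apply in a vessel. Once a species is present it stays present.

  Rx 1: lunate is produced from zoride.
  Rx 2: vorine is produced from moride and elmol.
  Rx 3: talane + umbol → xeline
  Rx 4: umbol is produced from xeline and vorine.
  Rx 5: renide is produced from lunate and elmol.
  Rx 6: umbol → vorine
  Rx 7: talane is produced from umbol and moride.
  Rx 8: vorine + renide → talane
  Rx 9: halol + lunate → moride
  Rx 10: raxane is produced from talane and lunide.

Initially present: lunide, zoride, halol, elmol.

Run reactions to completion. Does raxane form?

Yes

zoride present → lunate forms (Rx 1).
halol and lunate present → moride forms (Rx 9).
lunate and elmol present → renide forms (Rx 5).
moride and elmol present → vorine forms (Rx 2).
vorine and renide present → talane forms (Rx 8).
talane and lunide present → raxane forms (Rx 10).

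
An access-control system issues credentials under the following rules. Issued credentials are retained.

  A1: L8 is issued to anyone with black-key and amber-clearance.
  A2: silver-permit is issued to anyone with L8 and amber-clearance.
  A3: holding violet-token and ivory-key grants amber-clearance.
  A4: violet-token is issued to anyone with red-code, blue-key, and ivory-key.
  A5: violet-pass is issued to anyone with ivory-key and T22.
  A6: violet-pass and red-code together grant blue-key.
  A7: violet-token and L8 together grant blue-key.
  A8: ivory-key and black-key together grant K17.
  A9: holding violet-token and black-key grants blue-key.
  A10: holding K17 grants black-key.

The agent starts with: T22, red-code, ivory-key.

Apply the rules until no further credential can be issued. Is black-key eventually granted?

No

black-key would need K17 (A10), but K17 is never granted.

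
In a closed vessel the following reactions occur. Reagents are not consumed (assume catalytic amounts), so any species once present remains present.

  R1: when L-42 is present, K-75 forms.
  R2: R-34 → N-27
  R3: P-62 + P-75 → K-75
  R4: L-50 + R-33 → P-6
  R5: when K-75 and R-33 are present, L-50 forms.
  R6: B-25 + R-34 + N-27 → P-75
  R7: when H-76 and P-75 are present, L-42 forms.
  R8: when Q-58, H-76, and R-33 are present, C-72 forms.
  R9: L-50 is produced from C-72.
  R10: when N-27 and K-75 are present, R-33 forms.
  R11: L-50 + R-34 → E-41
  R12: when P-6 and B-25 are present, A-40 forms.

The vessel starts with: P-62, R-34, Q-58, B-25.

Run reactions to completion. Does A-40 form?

R-34 present → N-27 forms (R2).
B-25, R-34, and N-27 present → P-75 forms (R6).
P-62 and P-75 present → K-75 forms (R3).
N-27 and K-75 present → R-33 forms (R10).
K-75 and R-33 present → L-50 forms (R5).
L-50 and R-33 present → P-6 forms (R4).
P-6 and B-25 present → A-40 forms (R12).

Yes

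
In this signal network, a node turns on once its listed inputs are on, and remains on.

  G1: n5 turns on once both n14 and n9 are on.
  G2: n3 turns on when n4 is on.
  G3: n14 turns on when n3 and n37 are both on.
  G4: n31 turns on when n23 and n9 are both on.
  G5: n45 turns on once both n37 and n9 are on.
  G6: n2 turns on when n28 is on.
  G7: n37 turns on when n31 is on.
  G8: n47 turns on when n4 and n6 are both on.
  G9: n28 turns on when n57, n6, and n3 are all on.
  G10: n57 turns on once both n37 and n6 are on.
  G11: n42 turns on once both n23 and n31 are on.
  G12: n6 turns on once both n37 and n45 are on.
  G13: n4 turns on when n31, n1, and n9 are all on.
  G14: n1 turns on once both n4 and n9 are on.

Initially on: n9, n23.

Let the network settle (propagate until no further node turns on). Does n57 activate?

Yes

n23 and n9 are on, so n31 turns on (G4).
G7: n31 on → n37 on.
n37 and n9 are on, so n45 turns on (G5).
G12: n37 and n45 on → n6 on.
n37 and n6 are on, so n57 turns on (G10).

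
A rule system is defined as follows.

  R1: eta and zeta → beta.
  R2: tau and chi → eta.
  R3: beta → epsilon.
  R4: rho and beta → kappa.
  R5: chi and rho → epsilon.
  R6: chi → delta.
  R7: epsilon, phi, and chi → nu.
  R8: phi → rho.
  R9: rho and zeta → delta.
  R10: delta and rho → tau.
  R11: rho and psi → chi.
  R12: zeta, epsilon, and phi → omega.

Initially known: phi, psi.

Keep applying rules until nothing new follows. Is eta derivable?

From phi, R8 gives rho.
rho and psi hold, so chi follows (R11).
From chi, R6 gives delta.
From delta and rho, R10 gives tau.
From tau and chi, R2 gives eta.

Yes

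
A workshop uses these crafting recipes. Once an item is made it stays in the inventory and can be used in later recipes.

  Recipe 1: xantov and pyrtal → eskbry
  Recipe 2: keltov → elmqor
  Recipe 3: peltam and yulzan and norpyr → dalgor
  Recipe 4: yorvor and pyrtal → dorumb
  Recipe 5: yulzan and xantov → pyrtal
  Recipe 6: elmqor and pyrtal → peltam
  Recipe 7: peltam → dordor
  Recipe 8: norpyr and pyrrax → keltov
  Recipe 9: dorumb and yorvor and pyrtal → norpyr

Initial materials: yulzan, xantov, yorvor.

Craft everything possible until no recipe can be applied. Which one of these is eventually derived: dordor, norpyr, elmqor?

yulzan and xantov → pyrtal (Recipe 5).
Using Recipe 4, yorvor and pyrtal make dorumb.
dorumb and yorvor and pyrtal → norpyr (Recipe 9).
dordor would need peltam (Recipe 7), but peltam is never obtained. elmqor would need keltov (Recipe 2), but keltov is never obtained.

norpyr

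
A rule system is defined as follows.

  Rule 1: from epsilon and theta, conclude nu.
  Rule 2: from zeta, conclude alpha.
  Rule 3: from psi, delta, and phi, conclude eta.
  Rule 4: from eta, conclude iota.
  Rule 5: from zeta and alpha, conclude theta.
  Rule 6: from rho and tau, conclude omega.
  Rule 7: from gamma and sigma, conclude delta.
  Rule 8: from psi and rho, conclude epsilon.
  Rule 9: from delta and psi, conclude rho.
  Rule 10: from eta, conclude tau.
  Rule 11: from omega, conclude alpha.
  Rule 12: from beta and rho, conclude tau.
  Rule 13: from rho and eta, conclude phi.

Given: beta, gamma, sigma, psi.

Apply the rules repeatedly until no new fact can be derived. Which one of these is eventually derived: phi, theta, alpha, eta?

alpha

From gamma and sigma, Rule 7 gives delta.
delta and psi hold, so rho follows (Rule 9).
From beta and rho, Rule 12 gives tau.
rho and tau hold, so omega follows (Rule 6).
omega holds, so alpha follows (Rule 11).
eta would need psi, delta, and phi (Rule 3), but phi is never established. theta would need zeta and alpha (Rule 5), but zeta is never established. phi would need rho and eta (Rule 13), but eta is never established.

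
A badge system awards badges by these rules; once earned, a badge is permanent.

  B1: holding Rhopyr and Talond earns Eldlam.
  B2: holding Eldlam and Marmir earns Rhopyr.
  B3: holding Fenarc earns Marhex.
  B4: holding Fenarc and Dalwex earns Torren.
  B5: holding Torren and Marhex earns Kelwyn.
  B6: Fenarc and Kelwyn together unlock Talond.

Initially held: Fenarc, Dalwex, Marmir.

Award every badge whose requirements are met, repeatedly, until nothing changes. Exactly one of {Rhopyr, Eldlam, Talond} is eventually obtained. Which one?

With Fenarc and Dalwex, Torren is earned (B4).
With Fenarc, Marhex is earned (B3).
With Torren and Marhex, Kelwyn is earned (B5).
With Fenarc and Kelwyn, Talond is earned (B6).
Rhopyr would need Eldlam and Marmir (B2), but Eldlam is never earned. Eldlam would need Rhopyr and Talond (B1), but Rhopyr is never earned.

Talond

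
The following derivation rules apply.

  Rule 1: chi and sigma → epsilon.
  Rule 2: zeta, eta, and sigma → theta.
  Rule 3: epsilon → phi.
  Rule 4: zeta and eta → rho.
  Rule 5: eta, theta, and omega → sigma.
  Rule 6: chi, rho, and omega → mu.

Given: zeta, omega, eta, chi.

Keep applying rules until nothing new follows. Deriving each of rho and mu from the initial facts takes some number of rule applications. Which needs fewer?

rho

rho: From zeta and eta, Rule 4 gives rho. [1 rule application]
mu: zeta and eta hold, so rho follows (Rule 4). From chi, rho, and omega, Rule 6 gives mu. [2 rule applications]
rho needs fewer.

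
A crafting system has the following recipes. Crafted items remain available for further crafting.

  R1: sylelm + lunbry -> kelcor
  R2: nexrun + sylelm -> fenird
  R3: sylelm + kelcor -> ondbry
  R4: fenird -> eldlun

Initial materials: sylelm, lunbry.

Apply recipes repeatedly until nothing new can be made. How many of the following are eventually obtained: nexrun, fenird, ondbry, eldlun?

1

Using R1, sylelm and lunbry make kelcor.
sylelm + kelcor -> ondbry (R3).
No rule produces nexrun, and it is not given.
fenird would need nexrun and sylelm (R2), but nexrun is never obtained.
ondbry: reached.
eldlun would need fenird (R4), but fenird is never obtained.
Reached: ondbry — 1 of the 4.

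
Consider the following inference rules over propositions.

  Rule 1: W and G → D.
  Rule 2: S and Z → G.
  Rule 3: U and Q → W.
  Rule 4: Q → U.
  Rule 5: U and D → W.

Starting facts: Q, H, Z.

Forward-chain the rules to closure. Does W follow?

Yes

From Q, Rule 4 gives U.
U and Q hold, so W follows (Rule 3).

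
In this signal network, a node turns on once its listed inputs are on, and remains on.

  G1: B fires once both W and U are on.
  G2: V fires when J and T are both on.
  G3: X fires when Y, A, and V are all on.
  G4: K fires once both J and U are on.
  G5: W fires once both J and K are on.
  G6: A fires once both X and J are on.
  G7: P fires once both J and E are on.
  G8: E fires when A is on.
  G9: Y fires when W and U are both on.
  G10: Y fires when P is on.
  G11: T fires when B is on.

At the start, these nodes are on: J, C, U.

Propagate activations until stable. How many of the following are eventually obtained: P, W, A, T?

2

G4: J and U on → K on.
J and K are on, so W fires (G5).
G1: W and U on → B on.
G11: B on → T on.
P would need J and E (G7), but E never turns on.
W: reached.
A would need X and J (G6), but X never turns on.
T: reached.
Reached: W and T — 2 of the 4.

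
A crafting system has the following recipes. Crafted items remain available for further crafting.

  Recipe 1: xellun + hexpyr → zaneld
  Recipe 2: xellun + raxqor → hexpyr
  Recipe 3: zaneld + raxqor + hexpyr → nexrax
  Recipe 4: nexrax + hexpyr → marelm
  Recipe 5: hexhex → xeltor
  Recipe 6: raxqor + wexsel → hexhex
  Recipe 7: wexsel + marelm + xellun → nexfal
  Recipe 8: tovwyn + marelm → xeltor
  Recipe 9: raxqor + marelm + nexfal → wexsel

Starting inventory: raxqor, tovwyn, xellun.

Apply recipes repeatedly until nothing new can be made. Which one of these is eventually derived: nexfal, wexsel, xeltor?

xeltor

Using Recipe 2, xellun and raxqor make hexpyr.
xellun + hexpyr → zaneld (Recipe 1).
zaneld + raxqor + hexpyr → nexrax (Recipe 3).
nexrax + hexpyr → marelm (Recipe 4).
Using Recipe 8, tovwyn and marelm make xeltor.
nexfal would need wexsel, marelm, and xellun (Recipe 7), but wexsel is never obtained. wexsel would need raxqor, marelm, and nexfal (Recipe 9), but nexfal is never obtained.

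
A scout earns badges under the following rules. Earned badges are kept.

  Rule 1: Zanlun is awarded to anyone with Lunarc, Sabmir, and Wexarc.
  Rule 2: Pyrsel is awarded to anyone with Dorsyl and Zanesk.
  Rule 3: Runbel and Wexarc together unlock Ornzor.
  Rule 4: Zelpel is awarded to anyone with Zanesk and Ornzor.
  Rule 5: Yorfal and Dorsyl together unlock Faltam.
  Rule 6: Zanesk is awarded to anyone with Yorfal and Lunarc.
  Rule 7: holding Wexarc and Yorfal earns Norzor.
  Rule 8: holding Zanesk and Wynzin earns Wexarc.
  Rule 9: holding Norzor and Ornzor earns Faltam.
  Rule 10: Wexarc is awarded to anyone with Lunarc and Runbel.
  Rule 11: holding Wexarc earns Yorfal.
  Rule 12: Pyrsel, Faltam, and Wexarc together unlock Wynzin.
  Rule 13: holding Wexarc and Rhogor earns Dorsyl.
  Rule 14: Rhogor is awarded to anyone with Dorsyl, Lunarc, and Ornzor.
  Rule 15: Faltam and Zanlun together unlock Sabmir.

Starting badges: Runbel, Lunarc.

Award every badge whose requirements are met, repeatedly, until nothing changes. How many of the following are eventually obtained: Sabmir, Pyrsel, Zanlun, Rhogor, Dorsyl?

Sabmir would need Faltam and Zanlun (Rule 15), but Zanlun is never earned.
Pyrsel would need Dorsyl and Zanesk (Rule 2), but Dorsyl is never earned.
Zanlun would need Lunarc, Sabmir, and Wexarc (Rule 1), but Sabmir is never earned.
Rhogor would need Dorsyl, Lunarc, and Ornzor (Rule 14), but Dorsyl is never earned.
Dorsyl would need Wexarc and Rhogor (Rule 13), but Rhogor is never earned.
None of the 5 are reached.

0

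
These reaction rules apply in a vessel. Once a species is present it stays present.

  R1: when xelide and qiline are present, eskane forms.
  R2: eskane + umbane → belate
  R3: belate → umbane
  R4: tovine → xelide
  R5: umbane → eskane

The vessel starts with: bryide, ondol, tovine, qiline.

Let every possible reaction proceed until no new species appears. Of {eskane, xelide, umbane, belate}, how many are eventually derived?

2

tovine present → xelide forms (R4).
xelide and qiline present → eskane forms (R1).
eskane: reached.
xelide: reached.
umbane would need belate (R3), but belate never forms.
belate would need eskane and umbane (R2), but umbane never forms.
Reached: eskane and xelide — 2 of the 4.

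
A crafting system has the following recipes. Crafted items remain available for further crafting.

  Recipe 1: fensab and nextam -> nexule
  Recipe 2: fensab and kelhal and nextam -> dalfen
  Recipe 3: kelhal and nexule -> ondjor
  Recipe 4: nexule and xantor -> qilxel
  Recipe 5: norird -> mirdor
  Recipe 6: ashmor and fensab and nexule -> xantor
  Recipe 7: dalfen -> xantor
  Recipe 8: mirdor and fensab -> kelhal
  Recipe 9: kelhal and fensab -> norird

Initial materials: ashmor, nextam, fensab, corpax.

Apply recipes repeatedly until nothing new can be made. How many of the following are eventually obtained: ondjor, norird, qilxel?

1

fensab and nextam -> nexule (Recipe 1).
Using Recipe 6, ashmor, fensab, and nexule make xantor.
Using Recipe 4, nexule and xantor make qilxel.
ondjor would need kelhal and nexule (Recipe 3), but kelhal is never obtained.
norird would need kelhal and fensab (Recipe 9), but kelhal is never obtained.
qilxel: reached.
Reached: qilxel — 1 of the 3.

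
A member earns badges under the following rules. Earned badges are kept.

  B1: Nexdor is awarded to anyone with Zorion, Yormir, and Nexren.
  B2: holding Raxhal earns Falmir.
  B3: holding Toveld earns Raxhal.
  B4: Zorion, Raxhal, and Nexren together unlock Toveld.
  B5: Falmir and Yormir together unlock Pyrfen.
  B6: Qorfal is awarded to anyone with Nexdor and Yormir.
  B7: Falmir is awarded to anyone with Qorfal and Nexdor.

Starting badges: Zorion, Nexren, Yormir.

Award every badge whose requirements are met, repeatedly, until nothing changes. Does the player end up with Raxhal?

No

Raxhal would need Toveld (B3), but Toveld is never earned.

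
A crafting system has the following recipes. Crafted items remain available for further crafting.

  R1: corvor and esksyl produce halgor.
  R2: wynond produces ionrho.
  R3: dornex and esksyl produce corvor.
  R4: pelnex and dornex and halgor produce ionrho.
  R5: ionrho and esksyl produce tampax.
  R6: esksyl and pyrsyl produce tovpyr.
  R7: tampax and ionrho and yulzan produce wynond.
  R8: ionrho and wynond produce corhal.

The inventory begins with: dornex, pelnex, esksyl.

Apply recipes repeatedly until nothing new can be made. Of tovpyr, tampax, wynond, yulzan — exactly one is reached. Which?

tampax

dornex and esksyl → corvor (R3).
corvor and esksyl → halgor (R1).
Using R4, pelnex, dornex, and halgor make ionrho.
ionrho and esksyl → tampax (R5).
tovpyr would need esksyl and pyrsyl (R6), but pyrsyl is never obtained. No rule produces yulzan, and it is not given. wynond would need tampax, ionrho, and yulzan (R7), but yulzan is never obtained.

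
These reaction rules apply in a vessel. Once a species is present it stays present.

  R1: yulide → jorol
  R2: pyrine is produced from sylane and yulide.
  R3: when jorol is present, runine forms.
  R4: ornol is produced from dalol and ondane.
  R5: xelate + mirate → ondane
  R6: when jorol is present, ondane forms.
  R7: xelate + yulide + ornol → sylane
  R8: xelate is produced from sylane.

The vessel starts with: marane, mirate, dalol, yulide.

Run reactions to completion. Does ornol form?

yulide present → jorol forms (R1).
jorol present → ondane forms (R6).
dalol and ondane present → ornol forms (R4).

Yes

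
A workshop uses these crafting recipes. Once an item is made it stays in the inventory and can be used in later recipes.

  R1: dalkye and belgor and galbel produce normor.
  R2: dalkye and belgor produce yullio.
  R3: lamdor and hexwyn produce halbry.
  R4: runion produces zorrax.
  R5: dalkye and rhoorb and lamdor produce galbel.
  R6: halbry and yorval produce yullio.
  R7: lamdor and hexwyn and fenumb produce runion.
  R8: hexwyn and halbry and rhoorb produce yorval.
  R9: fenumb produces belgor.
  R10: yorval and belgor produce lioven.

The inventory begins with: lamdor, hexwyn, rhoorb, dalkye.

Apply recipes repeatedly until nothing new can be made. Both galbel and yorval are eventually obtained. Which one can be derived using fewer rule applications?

galbel

galbel: Using R5, dalkye, rhoorb, and lamdor make galbel. [1 rule application]
yorval: lamdor and hexwyn → halbry (R3). Using R8, hexwyn, halbry, and rhoorb make yorval. [2 rule applications]
galbel needs fewer.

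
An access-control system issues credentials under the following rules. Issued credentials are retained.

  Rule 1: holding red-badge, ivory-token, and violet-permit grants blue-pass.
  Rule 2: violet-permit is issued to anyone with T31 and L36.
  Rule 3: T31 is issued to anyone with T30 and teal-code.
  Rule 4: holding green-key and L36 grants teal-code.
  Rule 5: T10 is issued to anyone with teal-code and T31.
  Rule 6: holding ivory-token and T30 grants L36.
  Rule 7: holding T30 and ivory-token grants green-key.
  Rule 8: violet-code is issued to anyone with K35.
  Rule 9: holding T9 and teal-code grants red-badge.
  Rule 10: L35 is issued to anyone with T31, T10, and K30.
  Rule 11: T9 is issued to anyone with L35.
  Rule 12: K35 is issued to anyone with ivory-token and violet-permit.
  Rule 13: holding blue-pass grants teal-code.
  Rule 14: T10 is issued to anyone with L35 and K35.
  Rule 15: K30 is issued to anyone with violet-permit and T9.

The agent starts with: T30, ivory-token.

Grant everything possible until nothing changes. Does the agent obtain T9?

T9 would need L35 (Rule 11), but L35 is never granted.

No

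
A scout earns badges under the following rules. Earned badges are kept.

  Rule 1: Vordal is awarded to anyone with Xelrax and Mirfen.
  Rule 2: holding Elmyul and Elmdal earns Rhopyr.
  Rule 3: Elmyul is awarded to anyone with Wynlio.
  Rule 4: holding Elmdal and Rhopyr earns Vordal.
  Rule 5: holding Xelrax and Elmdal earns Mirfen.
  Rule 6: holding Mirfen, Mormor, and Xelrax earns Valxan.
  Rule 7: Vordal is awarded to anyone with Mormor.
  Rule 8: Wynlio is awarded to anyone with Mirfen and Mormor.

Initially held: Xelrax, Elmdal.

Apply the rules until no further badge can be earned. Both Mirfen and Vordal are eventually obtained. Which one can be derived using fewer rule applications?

Mirfen: With Xelrax and Elmdal, Mirfen is earned (Rule 5). [1 rule application]
Vordal: With Xelrax and Elmdal, Mirfen is earned (Rule 5). With Xelrax and Mirfen, Vordal is earned (Rule 1). [2 rule applications]
Mirfen needs fewer.

Mirfen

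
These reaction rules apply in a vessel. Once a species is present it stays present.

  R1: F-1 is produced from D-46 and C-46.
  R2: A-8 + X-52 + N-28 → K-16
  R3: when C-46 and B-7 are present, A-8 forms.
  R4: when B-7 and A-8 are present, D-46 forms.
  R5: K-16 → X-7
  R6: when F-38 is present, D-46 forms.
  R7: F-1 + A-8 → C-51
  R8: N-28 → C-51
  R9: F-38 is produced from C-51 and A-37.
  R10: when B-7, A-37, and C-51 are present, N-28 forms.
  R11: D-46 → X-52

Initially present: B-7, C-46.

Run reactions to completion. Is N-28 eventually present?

No

N-28 would need B-7, A-37, and C-51 (R10), but A-37 never forms.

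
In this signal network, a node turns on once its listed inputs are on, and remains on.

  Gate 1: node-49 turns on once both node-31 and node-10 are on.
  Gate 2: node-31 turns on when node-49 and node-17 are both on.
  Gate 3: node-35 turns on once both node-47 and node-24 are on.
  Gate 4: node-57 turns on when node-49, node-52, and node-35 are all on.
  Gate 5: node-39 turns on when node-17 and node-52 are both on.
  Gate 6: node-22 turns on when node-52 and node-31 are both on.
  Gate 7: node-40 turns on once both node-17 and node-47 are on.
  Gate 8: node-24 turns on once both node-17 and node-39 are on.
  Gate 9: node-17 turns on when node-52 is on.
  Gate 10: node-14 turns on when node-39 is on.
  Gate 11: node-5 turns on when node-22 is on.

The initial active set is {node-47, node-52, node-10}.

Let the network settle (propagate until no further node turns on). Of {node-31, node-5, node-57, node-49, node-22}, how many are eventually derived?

node-31 would need node-49 and node-17 (Gate 2), but node-49 never turns on.
node-5 would need node-22 (Gate 11), but node-22 never turns on.
node-57 would need node-49, node-52, and node-35 (Gate 4), but node-49 never turns on.
node-49 would need node-31 and node-10 (Gate 1), but node-31 never turns on.
node-22 would need node-52 and node-31 (Gate 6), but node-31 never turns on.
None of the 5 are reached.

0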